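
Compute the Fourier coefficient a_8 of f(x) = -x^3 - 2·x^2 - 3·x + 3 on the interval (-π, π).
a_8 = (1/π) ∫_{-π}^{π} f(x)·cos(8x) dx.
Evaluate the integral (use parity and integration by parts as needed): a_8 = -1/8.

Final answer: -1/8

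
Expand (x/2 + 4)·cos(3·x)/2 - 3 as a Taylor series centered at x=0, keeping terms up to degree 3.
-9·x^3/8 - 9·x^2 + x/4 - 1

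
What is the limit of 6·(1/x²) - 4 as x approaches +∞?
Evaluate the dominant behaviour as x → +∞; each term tends to a finite value or vanishes.
Limit = -4.

Final answer: -4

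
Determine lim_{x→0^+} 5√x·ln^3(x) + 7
The product is a 0·∞ indeterminate form at x → 0⁺.
Rewrite the product as 5·ln^3(x) / x^(-1/2) and apply L'Hôpital, or use the standard hierarchy x^(-1/2) ≫ |ln x|^3 as x → 0⁺.
The indeterminate product → 0, so the limit = 7.

Final answer: 7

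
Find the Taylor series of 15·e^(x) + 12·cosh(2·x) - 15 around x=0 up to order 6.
87·x^6/80 + x^5/8 + 69·x^4/8 + 5·x^3/2 + 63·x^2/2 + 15·x + 12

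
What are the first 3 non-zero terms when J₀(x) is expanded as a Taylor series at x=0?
x^4/64 - x^2/4 + 1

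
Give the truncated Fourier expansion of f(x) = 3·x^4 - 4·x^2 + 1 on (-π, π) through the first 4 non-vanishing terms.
(160 - 24·π^2)·cos(x) + (-13 + 6·π^2)·cos(2·x) + (32/9 - 8·π^2/3)·cos(3·x) - 4·π^2/3 + 1 + 3·π^4/5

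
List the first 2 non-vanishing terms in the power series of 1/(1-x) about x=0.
x + 1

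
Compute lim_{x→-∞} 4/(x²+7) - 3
Evaluate the dominant behaviour as x → -∞; each term tends to a finite value or vanishes.
Limit = -3.

Final answer: -3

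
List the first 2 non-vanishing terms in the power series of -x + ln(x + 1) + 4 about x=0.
4 - x^2/2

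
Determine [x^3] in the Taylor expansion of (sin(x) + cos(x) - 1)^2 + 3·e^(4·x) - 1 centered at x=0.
Expand to order 3: (sin(x) + cos(x) - 1)^2 + 3·e^(4·x) - 1 = 31·x^3 + 25·x^2 + 12·x + 2 + O(x^4).
The coefficient of x^3 is 31.

Final answer: 31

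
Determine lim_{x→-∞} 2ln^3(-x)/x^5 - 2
The quotient is an ∞/∞ indeterminate form as x → -∞.
Compare growth rates of the dominant terms (exponentials ≫ polynomials ≫ logarithms), or apply L'Hôpital's rule; the quotient → 0.
Adding the constant: 0 - 2 = -2. Limit = -2.

Final answer: -2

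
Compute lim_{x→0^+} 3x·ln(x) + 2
The product is a 0·∞ indeterminate form at x → 0⁺.
Rewrite the product as 3·ln(x) / x^(-1) and apply L'Hôpital, or use the standard hierarchy x^(-1) ≫ |ln x| as x → 0⁺.
The indeterminate product → 0, so the limit = 2.

Final answer: 2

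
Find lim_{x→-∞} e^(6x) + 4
Evaluate the dominant behaviour as x → -∞; each term tends to a finite value or vanishes.
Limit = 4.

Final answer: 4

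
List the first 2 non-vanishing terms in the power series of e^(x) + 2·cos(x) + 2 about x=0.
x + 5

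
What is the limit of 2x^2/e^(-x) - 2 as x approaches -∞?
The quotient is an ∞/∞ indeterminate form as x → -∞.
Compare growth rates of the dominant terms (exponentials ≫ polynomials ≫ logarithms), or apply L'Hôpital's rule; the quotient → 0.
Adding the constant: 0 - 2 = -2. Limit = -2.

Final answer: -2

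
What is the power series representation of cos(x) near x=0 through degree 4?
x^4/24 - x^2/2 + 1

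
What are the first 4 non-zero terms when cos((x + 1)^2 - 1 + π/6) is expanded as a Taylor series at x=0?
x^3·(2/3 - √(3)) + x^2·(-√(3) - 1/2) - x + √(3)/2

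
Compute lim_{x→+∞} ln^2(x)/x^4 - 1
The quotient is an ∞/∞ indeterminate form as x → +∞.
The polynomial denominator x^4 dominates the logarithmic numerator (any positive power of x ≫ ln^2(x) as x → ∞), so the quotient → 0.
Adding the constant: 0 - 1 = -1. Limit = -1.

Final answer: -1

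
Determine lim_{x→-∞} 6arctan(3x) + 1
Evaluate the dominant behaviour as x → -∞; each term tends to a finite value or vanishes.
Limit = 1 - 3·π.

Final answer: 1 - 3·π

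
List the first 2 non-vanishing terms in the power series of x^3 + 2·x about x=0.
x^3 + 2·x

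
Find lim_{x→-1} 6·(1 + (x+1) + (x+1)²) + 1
Direct substitution at x = -1 gives 7.

Final answer: 7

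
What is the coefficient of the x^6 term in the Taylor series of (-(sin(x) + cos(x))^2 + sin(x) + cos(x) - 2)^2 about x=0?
Expand to order 6: (-(sin(x) + cos(x))^2 + sin(x) + cos(x) - 2)^2 = 221·x^6/120 - 13·x^5/60 - 9·x^4/4 - 11·x^3/3 + 3·x^2 + 4·x + 4 + O(x^7).
The coefficient of x^6 is 221/120.

Final answer: 221/120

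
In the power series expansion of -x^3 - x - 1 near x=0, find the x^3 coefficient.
Expand to order 3: -x^3 - x - 1 = -x^3 - x - 1 + O(x^4).
The coefficient of x^3 is -1.

Final answer: -1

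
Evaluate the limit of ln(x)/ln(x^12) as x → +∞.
This is an ∞/∞ indeterminate form as x → +∞.
Write ln(x^12) = 12·ln(x), reducing the quotient to 1/12.
Limit = 1/12.

Final answer: 1/12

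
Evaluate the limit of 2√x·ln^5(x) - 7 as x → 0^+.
The product is a 0·∞ indeterminate form at x → 0⁺.
Rewrite the product as 2·ln^5(x) / x^(-1/2) and apply L'Hôpital, or use the standard hierarchy x^(-1/2) ≫ |ln x|^5 as x → 0⁺.
The indeterminate product → 0, so the limit = -7.

Final answer: -7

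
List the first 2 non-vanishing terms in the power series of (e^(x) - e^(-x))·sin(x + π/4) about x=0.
√(2)·x^2 + √(2)·x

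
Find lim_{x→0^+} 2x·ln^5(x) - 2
The product is a 0·∞ indeterminate form at x → 0⁺.
Rewrite the product as 2·ln^5(x) / x^(-1) and apply L'Hôpital, or use the standard hierarchy x^(-1) ≫ |ln x|^5 as x → 0⁺.
The indeterminate product → 0, so the limit = -2.

Final answer: -2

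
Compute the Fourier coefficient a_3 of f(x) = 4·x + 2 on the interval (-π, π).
a_3 = (1/π) ∫_{-π}^{π} f(x)·cos(3x) dx.
Evaluate the integral (use parity and integration by parts as needed): a_3 = 0.

Final answer: 0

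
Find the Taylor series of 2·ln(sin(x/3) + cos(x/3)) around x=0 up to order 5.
4·x^5/729 - 4·x^4/243 + 4·x^3/81 - 2·x^2/9 + 2·x/3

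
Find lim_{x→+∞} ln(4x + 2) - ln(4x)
This is an ∞ − ∞ indeterminate form.
Combine the logarithms: ln(4x+2) − ln(4x) = ln((4x+2)/(4x)) = ln(1 + 2/(4x)) → ln(1) = 0.
Limit = 0.

Final answer: 0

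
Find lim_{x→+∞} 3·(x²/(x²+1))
Evaluate the dominant behaviour as x → +∞; each term tends to a finite value or vanishes.
Limit = 3.

Final answer: 3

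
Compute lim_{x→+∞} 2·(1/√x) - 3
Evaluate the dominant behaviour as x → +∞; each term tends to a finite value or vanishes.
Limit = -3.

Final answer: -3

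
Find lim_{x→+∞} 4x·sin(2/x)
As x → +∞: let u = 2/x → 0⁺; then 4·x·sin(2/x) = 4·2·sin(u)/u → 4·2·1 = 8.
Limit = 8.

Final answer: 8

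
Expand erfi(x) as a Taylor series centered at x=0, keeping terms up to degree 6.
x^5/(5·√(π)) + 2·x^3/(3·√(π)) + 2·x/√(π)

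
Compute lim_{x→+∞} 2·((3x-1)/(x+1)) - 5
Evaluate the dominant behaviour as x → +∞; each term tends to a finite value or vanishes.
Limit = 1.

Final answer: 1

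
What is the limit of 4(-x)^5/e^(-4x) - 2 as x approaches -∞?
The quotient is an ∞/∞ indeterminate form as x → -∞.
Compare growth rates of the dominant terms (exponentials ≫ polynomials ≫ logarithms), or apply L'Hôpital's rule; the quotient → 0.
Adding the constant: 0 - 2 = -2. Limit = -2.

Final answer: -2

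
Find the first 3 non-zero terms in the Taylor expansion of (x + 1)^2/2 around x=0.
x^2/2 + x + 1/2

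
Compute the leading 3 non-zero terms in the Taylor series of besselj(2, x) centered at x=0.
x^6/3072 - x^4/96 + x^2/8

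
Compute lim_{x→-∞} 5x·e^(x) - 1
The product is a 0·∞ indeterminate form at x → -∞.
Rewrite the product as 5x / e^(-x) (an ∞/∞ form) and apply L'Hôpital, or use the standard hierarchy e^(|x|) ≫ |x| as x → -∞.
The indeterminate product → 0, so the limit = -1.

Final answer: -1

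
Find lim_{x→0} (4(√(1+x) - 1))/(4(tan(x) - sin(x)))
Both numerator and denominator → 0 as x → 0; this is a 0/0 indeterminate form.
Expand each to leading order near x = 0: numerator ~ 2·x, denominator ~ 2·x^3.
The limit of the ratio is ∞.

Final answer: ∞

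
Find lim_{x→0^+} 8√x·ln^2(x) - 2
The product is a 0·∞ indeterminate form at x → 0⁺.
Rewrite the product as 8·ln^2(x) / x^(-1/2) and apply L'Hôpital, or use the standard hierarchy x^(-1/2) ≫ |ln x|^2 as x → 0⁺.
The indeterminate product → 0, so the limit = -2.

Final answer: -2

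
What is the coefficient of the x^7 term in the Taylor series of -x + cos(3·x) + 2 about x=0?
Expand to order 7: -x + cos(3·x) + 2 = -81·x^6/80 + 27·x^4/8 - 9·x^2/2 - x + 3 + O(x^8).
The coefficient of x^7 is 0.

Final answer: 0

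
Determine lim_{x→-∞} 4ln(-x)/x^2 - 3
The quotient is an ∞/∞ indeterminate form as x → -∞.
Compare growth rates of the dominant terms (exponentials ≫ polynomials ≫ logarithms), or apply L'Hôpital's rule; the quotient → 0.
Adding the constant: 0 - 3 = -3. Limit = -3.

Final answer: -3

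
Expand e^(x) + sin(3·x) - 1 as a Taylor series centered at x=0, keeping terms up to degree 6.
x^6/720 + 61·x^5/30 + x^4/24 - 13·x^3/3 + x^2/2 + 4·x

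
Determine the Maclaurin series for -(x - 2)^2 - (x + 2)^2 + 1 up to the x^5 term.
-2·x^2 - 7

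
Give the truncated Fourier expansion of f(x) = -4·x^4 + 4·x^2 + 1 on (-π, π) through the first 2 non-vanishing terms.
(-208 + 32·π^2)·cos(x) - 4·π^4/5 + 1 + 4·π^2/3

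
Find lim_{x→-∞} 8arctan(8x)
Evaluate the dominant behaviour as x → -∞; each term tends to a finite value or vanishes.
Limit = -4·π.

Final answer: -4·π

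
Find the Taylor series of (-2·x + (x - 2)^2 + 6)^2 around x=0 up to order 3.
-12·x^3 + 56·x^2 - 120·x + 100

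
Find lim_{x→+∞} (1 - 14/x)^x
As x → +∞: this is the defining limit (1 - 14/x)^x → e^(-14).
Limit = e^(-14).

Final answer: e^(-14)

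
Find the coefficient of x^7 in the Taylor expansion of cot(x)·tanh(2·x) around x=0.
Expand to order 7: cot(x)·tanh(2·x) = -1564·x^6/189 + 46·x^4/9 - 10·x^2/3 + 2 + O(x^8).
The coefficient of x^7 is 0.

Final answer: 0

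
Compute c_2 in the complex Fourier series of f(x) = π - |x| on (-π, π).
Compute the real Fourier coefficients first: a_2 = 0, b_2 = 0.
Then c_2 = (a_2 − i·b_2)/2 = 0.

Final answer: 0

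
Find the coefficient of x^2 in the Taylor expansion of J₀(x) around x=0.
Expand to order 2: J₀(x) = 1 - x^2/4 + O(x^3).
The coefficient of x^2 is -1/4.

Final answer: -1/4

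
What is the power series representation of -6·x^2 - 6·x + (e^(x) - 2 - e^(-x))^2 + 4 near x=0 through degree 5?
-x^5/15 + 4·x^4/3 - 4·x^3/3 - 2·x^2 - 14·x + 8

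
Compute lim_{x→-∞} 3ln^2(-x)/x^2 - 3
The quotient is an ∞/∞ indeterminate form as x → -∞.
Compare growth rates of the dominant terms (exponentials ≫ polynomials ≫ logarithms), or apply L'Hôpital's rule; the quotient → 0.
Adding the constant: 0 - 3 = -3. Limit = -3.

Final answer: -3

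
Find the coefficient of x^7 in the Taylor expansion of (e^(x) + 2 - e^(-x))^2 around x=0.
Expand to order 7: (e^(x) + 2 - e^(-x))^2 = x^7/630 + 8·x^6/45 + x^5/15 + 4·x^4/3 + 4·x^3/3 + 4·x^2 + 8·x + 4 + O(x^8).
The coefficient of x^7 is 1/630.

Final answer: 1/630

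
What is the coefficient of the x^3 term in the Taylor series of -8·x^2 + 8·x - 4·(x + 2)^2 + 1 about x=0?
Expand to order 3: -8·x^2 + 8·x - 4·(x + 2)^2 + 1 = -12·x^2 - 8·x - 15 + O(x^4).
The coefficient of x^3 is 0.

Final answer: 0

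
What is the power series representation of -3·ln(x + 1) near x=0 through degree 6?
x^6/2 - 3·x^5/5 + 3·x^4/4 - x^3 + 3·x^2/2 - 3·x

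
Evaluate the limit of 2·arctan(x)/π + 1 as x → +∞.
Evaluate the dominant behaviour as x → +∞; each term tends to a finite value or vanishes.
Limit = 2.

Final answer: 2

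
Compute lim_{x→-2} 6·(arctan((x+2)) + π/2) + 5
Direct substitution at x = -2 gives 5 + 3·π.

Final answer: 5 + 3·π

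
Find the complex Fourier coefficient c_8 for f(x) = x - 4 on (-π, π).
Compute the real Fourier coefficients first: a_8 = 0, b_8 = -1/4.
Then c_8 = (a_8 − i·b_8)/2 = i/8.

Final answer: i/8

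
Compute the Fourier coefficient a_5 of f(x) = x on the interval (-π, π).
a_5 = (1/π) ∫_{-π}^{π} f(x)·cos(5x) dx.
Evaluate the integral (use parity and integration by parts as needed): a_5 = 0.

Final answer: 0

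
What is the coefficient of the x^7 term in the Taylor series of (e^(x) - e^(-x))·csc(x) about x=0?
Expand to order 7: (e^(x) - e^(-x))·csc(x) = 13·x^6/945 + x^4/9 + 2·x^2/3 + 2 + O(x^8).
The coefficient of x^7 is 0.

Final answer: 0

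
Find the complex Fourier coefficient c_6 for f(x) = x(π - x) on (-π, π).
Compute the real Fourier coefficients first: a_6 = -1/9, b_6 = -π/3.
Then c_6 = (a_6 − i·b_6)/2 = -1/18 + i·π/6.

Final answer: -1/18 + i·π/6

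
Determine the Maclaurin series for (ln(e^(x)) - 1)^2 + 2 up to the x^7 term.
x^2 - 2·x + 3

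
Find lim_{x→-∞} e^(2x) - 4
Evaluate the dominant behaviour as x → -∞; each term tends to a finite value or vanishes.
Limit = -4.

Final answer: -4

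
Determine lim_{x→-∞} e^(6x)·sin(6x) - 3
Evaluate the dominant behaviour as x → -∞; each term tends to a finite value or vanishes.
Limit = -3.

Final answer: -3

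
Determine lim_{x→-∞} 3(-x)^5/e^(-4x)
This is an ∞/∞ indeterminate form as x → -∞.
Compare growth rates of the dominant terms (exponentials ≫ polynomials ≫ logarithms), or apply L'Hôpital's rule; the quotient → 0.
Limit = 0.

Final answer: 0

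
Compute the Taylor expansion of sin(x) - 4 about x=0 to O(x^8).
-x^7/5040 + x^5/120 - x^3/6 + x - 4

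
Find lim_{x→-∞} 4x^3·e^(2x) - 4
The product is a 0·∞ indeterminate form at x → -∞.
Rewrite the product as 4x^3 / e^(-2x) (an ∞/∞ form) and apply L'Hôpital, or use the standard hierarchy e^(2|x|) ≫ |x^3| as x → -∞.
The indeterminate product → 0, so the limit = -4.

Final answer: -4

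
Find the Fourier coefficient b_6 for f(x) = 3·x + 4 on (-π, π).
b_6 = (1/π) ∫_{-π}^{π} f(x)·sin(6x) dx.
Evaluate the integral (use parity and integration by parts as needed): b_6 = -1.

Final answer: -1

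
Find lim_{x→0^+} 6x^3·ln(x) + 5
The product is a 0·∞ indeterminate form at x → 0⁺.
Rewrite the product as 6·ln(x) / x^(-3) and apply L'Hôpital, or use the standard hierarchy x^(-3) ≫ |ln x| as x → 0⁺.
The indeterminate product → 0, so the limit = 5.

Final answer: 5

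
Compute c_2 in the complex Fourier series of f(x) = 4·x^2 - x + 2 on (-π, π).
Compute the real Fourier coefficients first: a_2 = 4, b_2 = 1.
Then c_2 = (a_2 − i·b_2)/2 = 2 - i/2.

Final answer: 2 - i/2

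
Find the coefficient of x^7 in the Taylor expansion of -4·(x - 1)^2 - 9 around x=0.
Expand to order 7: -4·(x - 1)^2 - 9 = -4·x^2 + 8·x - 13 + O(x^8).
The coefficient of x^7 is 0.

Final answer: 0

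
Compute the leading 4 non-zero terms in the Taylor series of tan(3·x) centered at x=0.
4131·x^7/35 + 162·x^5/5 + 9·x^3 + 3·x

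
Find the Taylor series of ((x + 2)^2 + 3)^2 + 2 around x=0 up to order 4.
x^4 + 8·x^3 + 30·x^2 + 56·x + 51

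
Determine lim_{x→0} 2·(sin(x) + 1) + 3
Direct substitution at x = 0 gives 5.

Final answer: 5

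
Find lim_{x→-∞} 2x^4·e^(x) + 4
The product is a 0·∞ indeterminate form at x → -∞.
Rewrite the product as 2x^4 / e^(-x) (an ∞/∞ form) and apply L'Hôpital, or use the standard hierarchy e^(|x|) ≫ |x^4| as x → -∞.
The indeterminate product → 0, so the limit = 4.

Final answer: 4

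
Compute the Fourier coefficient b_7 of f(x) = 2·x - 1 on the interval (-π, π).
b_7 = (1/π) ∫_{-π}^{π} f(x)·sin(7x) dx.
Evaluate the integral (use parity and integration by parts as needed): b_7 = 4/7.

Final answer: 4/7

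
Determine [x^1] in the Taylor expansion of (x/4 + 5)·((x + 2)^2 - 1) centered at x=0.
Expand to order 1: (x/4 + 5)·((x + 2)^2 - 1) = 83·x/4 + 15 + O(x^2).
The coefficient of x^1 is 83/4.

Final answer: 83/4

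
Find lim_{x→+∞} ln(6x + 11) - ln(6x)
This is an ∞ − ∞ indeterminate form.
Combine the logarithms: ln(6x+11) − ln(6x) = ln((6x+11)/(6x)) = ln(1 + 11/(6x)) → ln(1) = 0.
Limit = 0.

Final answer: 0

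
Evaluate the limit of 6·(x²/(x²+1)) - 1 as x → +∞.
Evaluate the dominant behaviour as x → +∞; each term tends to a finite value or vanishes.
Limit = 5.

Final answer: 5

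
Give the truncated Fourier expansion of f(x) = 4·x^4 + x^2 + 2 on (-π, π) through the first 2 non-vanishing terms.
(188 - 32·π^2)·cos(x) + 2 + π^2/3 + 4·π^4/5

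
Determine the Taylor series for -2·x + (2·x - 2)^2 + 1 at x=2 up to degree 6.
1 + 6·(x - 2) + 4·(x - 2)^2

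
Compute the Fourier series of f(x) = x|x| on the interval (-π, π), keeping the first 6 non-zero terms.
(-8 + 2·π^2)·sin(x)/π - π·sin(2·x) + (-8 + 18·π^2)·sin(3·x)/(27·π) - π·sin(4·x)/2 + (-8 + 50·π^2)·sin(5·x)/(125·π) - π·sin(6·x)/3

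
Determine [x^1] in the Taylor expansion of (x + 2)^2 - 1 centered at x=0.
Expand to order 1: (x + 2)^2 - 1 = 4·x + 3 + O(x^2).
The coefficient of x^1 is 4.

Final answer: 4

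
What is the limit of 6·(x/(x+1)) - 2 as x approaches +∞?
Evaluate the dominant behaviour as x → +∞; each term tends to a finite value or vanishes.
Limit = 4.

Final answer: 4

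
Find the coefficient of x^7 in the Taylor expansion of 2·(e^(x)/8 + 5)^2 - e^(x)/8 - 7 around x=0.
Expand to order 7: 2·(e^(x)/8 + 5)^2 - e^(x)/8 - 7 = 17·x^7/13440 + 7·x^6/1152 + 9·x^5/320 + 23·x^4/192 + 7·x^3/16 + 5·x^2/4 + 39·x/16 + 1453/32 + O(x^8).
The coefficient of x^7 is 17/13440.

Final answer: 17/13440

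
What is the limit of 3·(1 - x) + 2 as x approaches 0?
Direct substitution at x = 0 gives 5.

Final answer: 5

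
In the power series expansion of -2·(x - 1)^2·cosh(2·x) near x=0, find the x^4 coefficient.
Expand to order 4: -2·(x - 1)^2·cosh(2·x) = -16·x^4/3 + 8·x^3 - 6·x^2 + 4·x - 2 + O(x^5).
The coefficient of x^4 is -16/3.

Final answer: -16/3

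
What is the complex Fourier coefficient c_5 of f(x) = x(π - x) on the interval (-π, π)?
Compute the real Fourier coefficients first: a_5 = 4/25, b_5 = 2·π/5.
Then c_5 = (a_5 − i·b_5)/2 = 2/25 - i·π/5.

Final answer: 2/25 - i·π/5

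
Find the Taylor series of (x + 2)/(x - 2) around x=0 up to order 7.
-x^7/64 - x^6/32 - x^5/16 - x^4/8 - x^3/4 - x^2/2 - x - 1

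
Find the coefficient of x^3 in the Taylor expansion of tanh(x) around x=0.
Expand to order 3: tanh(x) = -x^3/3 + x + O(x^4).
The coefficient of x^3 is -1/3.

Final answer: -1/3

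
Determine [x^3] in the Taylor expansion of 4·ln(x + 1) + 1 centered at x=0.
Expand to order 3: 4·ln(x + 1) + 1 = 4·x^3/3 - 2·x^2 + 4·x + 1 + O(x^4).
The coefficient of x^3 is 4/3.

Final answer: 4/3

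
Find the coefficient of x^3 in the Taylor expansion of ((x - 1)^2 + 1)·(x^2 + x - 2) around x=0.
Expand to order 3: ((x - 1)^2 + 1)·(x^2 + x - 2) = -x^3 - 2·x^2 + 6·x - 4 + O(x^4).
The coefficient of x^3 is -1.

Final answer: -1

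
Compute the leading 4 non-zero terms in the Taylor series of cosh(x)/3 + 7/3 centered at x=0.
x^6/2160 + x^4/72 + x^2/6 + 8/3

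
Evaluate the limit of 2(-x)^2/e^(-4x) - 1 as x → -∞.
The quotient is an ∞/∞ indeterminate form as x → -∞.
Compare growth rates of the dominant terms (exponentials ≫ polynomials ≫ logarithms), or apply L'Hôpital's rule; the quotient → 0.
Adding the constant: 0 - 1 = -1. Limit = -1.

Final answer: -1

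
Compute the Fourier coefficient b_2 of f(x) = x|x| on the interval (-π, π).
b_2 = (1/π) ∫_{-π}^{π} f(x)·sin(2x) dx.
Evaluate the integral (use parity and integration by parts as needed): b_2 = -π.

Final answer: -π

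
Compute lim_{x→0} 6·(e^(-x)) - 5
Direct substitution at x = 0 gives 1.

Final answer: 1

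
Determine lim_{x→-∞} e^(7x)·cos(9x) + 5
Evaluate the dominant behaviour as x → -∞; each term tends to a finite value or vanishes.
Limit = 5.

Final answer: 5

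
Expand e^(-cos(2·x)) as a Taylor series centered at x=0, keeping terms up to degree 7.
4·x^6·e^(-1)/45 + 4·x^4·e^(-1)/3 + 2·x^2·e^(-1) + e^(-1)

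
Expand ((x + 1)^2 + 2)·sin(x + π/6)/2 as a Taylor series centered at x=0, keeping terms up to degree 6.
x^6·(√(3)/240 + 3/320) + x^5·(1/48 - 17·√(3)/480) + x^4·(-√(3)/12 - 3/32) + x^3·(-1/4 + √(3)/8) + x^2·(-1/8 + √(3)/2) + x·(1/2 + 3·√(3)/4) + 3/4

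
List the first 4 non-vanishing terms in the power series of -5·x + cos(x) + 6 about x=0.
x^4/24 - x^2/2 - 5·x + 7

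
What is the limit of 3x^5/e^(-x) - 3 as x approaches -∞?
The quotient is an ∞/∞ indeterminate form as x → -∞.
Compare growth rates of the dominant terms (exponentials ≫ polynomials ≫ logarithms), or apply L'Hôpital's rule; the quotient → 0.
Adding the constant: 0 - 3 = -3. Limit = -3.

Final answer: -3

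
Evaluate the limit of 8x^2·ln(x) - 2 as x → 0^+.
The product is a 0·∞ indeterminate form at x → 0⁺.
Rewrite the product as 8·ln(x) / x^(-2) and apply L'Hôpital, or use the standard hierarchy x^(-2) ≫ |ln x| as x → 0⁺.
The indeterminate product → 0, so the limit = -2.

Final answer: -2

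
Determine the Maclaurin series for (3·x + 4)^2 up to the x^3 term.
9·x^2 + 24·x + 16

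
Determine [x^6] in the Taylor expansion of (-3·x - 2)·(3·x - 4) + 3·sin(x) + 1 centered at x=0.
Expand to order 6: (-3·x - 2)·(3·x - 4) + 3·sin(x) + 1 = x^5/40 - x^3/2 - 9·x^2 + 9·x + 9 + O(x^7).
The coefficient of x^6 is 0.

Final answer: 0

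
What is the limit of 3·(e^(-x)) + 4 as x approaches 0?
Direct substitution at x = 0 gives 7.

Final answer: 7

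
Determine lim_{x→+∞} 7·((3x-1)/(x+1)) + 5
Evaluate the dominant behaviour as x → +∞; each term tends to a finite value or vanishes.
Limit = 26.

Final answer: 26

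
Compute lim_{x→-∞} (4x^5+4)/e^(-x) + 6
The quotient is an ∞/∞ indeterminate form as x → -∞.
Compare growth rates of the dominant terms (exponentials ≫ polynomials ≫ logarithms), or apply L'Hôpital's rule; the quotient → 0.
Adding the constant: 0 + 6 = 6. Limit = 6.

Final answer: 6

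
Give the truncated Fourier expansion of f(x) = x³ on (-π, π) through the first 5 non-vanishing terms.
(-12 + 2·π^2)·sin(x) + (3/2 - π^2)·sin(2·x) + (-4/9 + 2·π^2/3)·sin(3·x) + (3/16 - π^2/2)·sin(4·x) + (-12/125 + 2·π^2/5)·sin(5·x)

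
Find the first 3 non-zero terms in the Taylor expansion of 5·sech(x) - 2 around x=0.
25·x^4/24 - 5·x^2/2 + 3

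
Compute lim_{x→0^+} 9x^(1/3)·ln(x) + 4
The product is a 0·∞ indeterminate form at x → 0⁺.
Rewrite the product as 9·ln(x) / x^(-1/3) and apply L'Hôpital, or use the standard hierarchy x^(-1/3) ≫ |ln x| as x → 0⁺.
The indeterminate product → 0, so the limit = 4.

Final answer: 4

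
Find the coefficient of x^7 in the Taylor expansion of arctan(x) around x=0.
Expand to order 7: arctan(x) = -x^7/7 + x^5/5 - x^3/3 + x + O(x^8).
The coefficient of x^7 is -1/7.

Final answer: -1/7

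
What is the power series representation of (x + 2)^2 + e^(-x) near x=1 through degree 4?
(1 + 9·e)·e^(-1) + (-1 + 6·e)·e^(-1)·(x - 1) + (1 + 2·e)·e^(-1)·(x - 1)^2/2 - e^(-1)·(x - 1)^3/6 + e^(-1)·(x - 1)^4/24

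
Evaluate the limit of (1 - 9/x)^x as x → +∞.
As x → +∞: this is the defining limit (1 - 9/x)^x → e^(-9).
Limit = e^(-9).

Final answer: e^(-9)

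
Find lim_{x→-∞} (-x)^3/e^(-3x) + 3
The quotient is an ∞/∞ indeterminate form as x → -∞.
Compare growth rates of the dominant terms (exponentials ≫ polynomials ≫ logarithms), or apply L'Hôpital's rule; the quotient → 0.
Adding the constant: 0 + 3 = 3. Limit = 3.

Final answer: 3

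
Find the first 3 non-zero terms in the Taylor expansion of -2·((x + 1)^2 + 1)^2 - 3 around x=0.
-16·x^2 - 16·x - 11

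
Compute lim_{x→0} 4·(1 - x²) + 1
Direct substitution at x = 0 gives 5.

Final answer: 5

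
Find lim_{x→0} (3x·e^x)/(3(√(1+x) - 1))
Both numerator and denominator → 0 as x → 0; this is a 0/0 indeterminate form.
Expand each to leading order near x = 0: numerator ~ 3·x, denominator ~ 3·x/2.
The limit of the ratio is 2.

Final answer: 2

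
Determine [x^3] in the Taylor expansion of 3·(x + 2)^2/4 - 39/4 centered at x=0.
Expand to order 3: 3·(x + 2)^2/4 - 39/4 = 3·x^2/4 + 3·x - 27/4 + O(x^4).
The coefficient of x^3 is 0.

Final answer: 0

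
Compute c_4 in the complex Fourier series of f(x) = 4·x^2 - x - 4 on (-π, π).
Compute the real Fourier coefficients first: a_4 = 1, b_4 = 1/2.
Then c_4 = (a_4 − i·b_4)/2 = 1/2 - i/4.

Final answer: 1/2 - i/4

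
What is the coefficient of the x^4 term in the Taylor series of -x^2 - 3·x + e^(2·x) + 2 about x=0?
Expand to order 4: -x^2 - 3·x + e^(2·x) + 2 = 2·x^4/3 + 4·x^3/3 + x^2 - x + 3 + O(x^5).
The coefficient of x^4 is 2/3.

Final answer: 2/3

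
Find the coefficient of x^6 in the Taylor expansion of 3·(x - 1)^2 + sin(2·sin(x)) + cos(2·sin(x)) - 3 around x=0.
-28/45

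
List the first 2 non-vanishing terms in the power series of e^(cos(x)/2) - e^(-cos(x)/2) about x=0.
x^2·(-e^(1/2)/4 - e^(-1/2)/4) - e^(-1/2) + e^(1/2)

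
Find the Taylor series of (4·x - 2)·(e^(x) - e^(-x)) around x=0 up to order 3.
-2·x^3/3 + 8·x^2 - 4·x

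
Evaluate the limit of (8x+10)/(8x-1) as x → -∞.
Evaluate the dominant behaviour as x → -∞; each term tends to a finite value or vanishes.
Limit = 1.

Final answer: 1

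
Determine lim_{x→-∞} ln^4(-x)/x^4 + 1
The quotient is an ∞/∞ indeterminate form as x → -∞.
Compare growth rates of the dominant terms (exponentials ≫ polynomials ≫ logarithms), or apply L'Hôpital's rule; the quotient → 0.
Adding the constant: 0 + 1 = 1. Limit = 1.

Final answer: 1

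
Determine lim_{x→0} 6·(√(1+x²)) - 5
Direct substitution at x = 0 gives 1.

Final answer: 1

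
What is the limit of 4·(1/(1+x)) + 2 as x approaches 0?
Direct substitution at x = 0 gives 6.

Final answer: 6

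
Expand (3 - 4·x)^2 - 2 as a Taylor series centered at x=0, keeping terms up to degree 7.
16·x^2 - 24·x + 7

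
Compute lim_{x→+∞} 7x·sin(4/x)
As x → +∞: let u = 4/x → 0⁺; then 7·x·sin(4/x) = 7·4·sin(u)/u → 7·4·1 = 28.
Limit = 28.

Final answer: 28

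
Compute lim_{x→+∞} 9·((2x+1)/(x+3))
Evaluate the dominant behaviour as x → +∞; each term tends to a finite value or vanishes.
Limit = 18.

Final answer: 18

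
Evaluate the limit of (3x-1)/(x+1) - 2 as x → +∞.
Evaluate the dominant behaviour as x → +∞; each term tends to a finite value or vanishes.
Limit = 1.

Final answer: 1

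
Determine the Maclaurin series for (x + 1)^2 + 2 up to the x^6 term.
x^2 + 2·x + 3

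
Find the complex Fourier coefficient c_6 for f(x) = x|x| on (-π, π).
Compute the real Fourier coefficients first: a_6 = 0, b_6 = -π/3.
Then c_6 = (a_6 − i·b_6)/2 = i·π/6.

Final answer: i·π/6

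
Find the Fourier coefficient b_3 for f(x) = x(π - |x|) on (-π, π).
b_3 = (1/π) ∫_{-π}^{π} f(x)·sin(3x) dx.
Evaluate the integral (use parity and integration by parts as needed): b_3 = 8/(27·π).

Final answer: 8/(27·π)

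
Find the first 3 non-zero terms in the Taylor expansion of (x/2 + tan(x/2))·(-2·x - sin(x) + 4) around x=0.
x^3/6 - 3·x^2 + 4·x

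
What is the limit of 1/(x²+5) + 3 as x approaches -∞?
Evaluate the dominant behaviour as x → -∞; each term tends to a finite value or vanishes.
Limit = 3.

Final answer: 3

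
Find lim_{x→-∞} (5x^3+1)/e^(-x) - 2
The quotient is an ∞/∞ indeterminate form as x → -∞.
Compare growth rates of the dominant terms (exponentials ≫ polynomials ≫ logarithms), or apply L'Hôpital's rule; the quotient → 0.
Adding the constant: 0 - 2 = -2. Limit = -2.

Final answer: -2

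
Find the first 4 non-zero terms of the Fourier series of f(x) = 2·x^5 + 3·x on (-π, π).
(-80·π^2 + 4·π^4 + 486)·sin(x) + (-2·π^4 - 18 + 10·π^2)·sin(2·x) + (-80·π^2/27 + 322/81 + 4·π^4/3)·sin(3·x) + (-π^4 - 63/32 + 5·π^2/4)·sin(4·x)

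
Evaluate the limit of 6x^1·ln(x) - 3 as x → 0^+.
The product is a 0·∞ indeterminate form at x → 0⁺.
Rewrite the product as 6·ln(x) / x^(-1) and apply L'Hôpital, or use the standard hierarchy x^(-1) ≫ |ln x| as x → 0⁺.
The indeterminate product → 0, so the limit = -3.

Final answer: -3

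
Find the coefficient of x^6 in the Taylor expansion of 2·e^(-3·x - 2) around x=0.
Expand to order 6: 2·e^(-3·x - 2) = 81·x^6·e^(-2)/40 - 81·x^5·e^(-2)/20 + 27·x^4·e^(-2)/4 - 9·x^3·e^(-2) + 9·x^2·e^(-2) - 6·x·e^(-2) + 2·e^(-2) + O(x^7).
The coefficient of x^6 is 81·e^(-2)/40.

Final answer: 81·e^(-2)/40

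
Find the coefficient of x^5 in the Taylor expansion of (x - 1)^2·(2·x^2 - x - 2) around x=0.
Expand to order 5: (x - 1)^2·(2·x^2 - x - 2) = 2·x^4 - 5·x^3 + 2·x^2 + 3·x - 2 + O(x^6).
The coefficient of x^5 is 0.

Final answer: 0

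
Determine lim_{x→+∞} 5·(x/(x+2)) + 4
Evaluate the dominant behaviour as x → +∞; each term tends to a finite value or vanishes.
Limit = 9.

Final answer: 9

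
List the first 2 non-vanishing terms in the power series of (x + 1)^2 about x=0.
2·x + 1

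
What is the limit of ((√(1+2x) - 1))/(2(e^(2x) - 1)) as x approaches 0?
Both numerator and denominator → 0 as x → 0; this is a 0/0 indeterminate form.
Expand each to leading order near x = 0: numerator ~ x, denominator ~ 4·x.
The limit of the ratio is 1/4.

Final answer: 1/4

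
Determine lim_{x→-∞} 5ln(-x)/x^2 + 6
The quotient is an ∞/∞ indeterminate form as x → -∞.
Compare growth rates of the dominant terms (exponentials ≫ polynomials ≫ logarithms), or apply L'Hôpital's rule; the quotient → 0.
Adding the constant: 0 + 6 = 6. Limit = 6.

Final answer: 6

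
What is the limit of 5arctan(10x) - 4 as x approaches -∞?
Evaluate the dominant behaviour as x → -∞; each term tends to a finite value or vanishes.
Limit = -5·π/2 - 4.

Final answer: -5·π/2 - 4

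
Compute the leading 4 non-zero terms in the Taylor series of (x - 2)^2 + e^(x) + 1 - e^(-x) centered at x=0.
x^3/3 + x^2 - 2·x + 5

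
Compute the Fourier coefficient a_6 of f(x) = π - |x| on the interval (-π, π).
a_6 = (1/π) ∫_{-π}^{π} f(x)·cos(6x) dx.
Evaluate the integral (use parity and integration by parts as needed): a_6 = 0.

Final answer: 0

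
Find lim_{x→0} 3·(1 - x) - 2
Direct substitution at x = 0 gives 1.

Final answer: 1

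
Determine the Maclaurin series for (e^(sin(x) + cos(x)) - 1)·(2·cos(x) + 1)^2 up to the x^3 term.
-21·e·x^3/2 + x^2·(6 - 6·e) + 9·e·x - 9 + 9·e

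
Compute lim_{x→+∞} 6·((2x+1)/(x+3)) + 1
Evaluate the dominant behaviour as x → +∞; each term tends to a finite value or vanishes.
Limit = 13.

Final answer: 13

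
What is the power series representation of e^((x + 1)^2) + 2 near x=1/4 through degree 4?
2 + e^(25/16) + 5·e^(25/16)·(x - 1/4)/2 + 33·e^(25/16)·(x - 1/4)^2/8 + 245·e^(25/16)·(x - 1/4)^3/48 + 2017·e^(25/16)·(x - 1/4)^4/384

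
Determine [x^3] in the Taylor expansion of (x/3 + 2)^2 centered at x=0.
Expand to order 3: (x/3 + 2)^2 = x^2/9 + 4·x/3 + 4 + O(x^4).
The coefficient of x^3 is 0.

Final answer: 0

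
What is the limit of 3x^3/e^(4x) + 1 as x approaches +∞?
The quotient is an ∞/∞ indeterminate form as x → +∞.
The exponential denominator e^(4x) dominates the polynomial numerator (e^x ≫ x^3 as x → ∞), so the quotient → 0.
Adding the constant: 0 + 1 = 1. Limit = 1.

Final answer: 1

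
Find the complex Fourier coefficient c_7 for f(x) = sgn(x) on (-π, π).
Compute the real Fourier coefficients first: a_7 = 0, b_7 = 4/(7·π).
Then c_7 = (a_7 − i·b_7)/2 = -2·i/(7·π).

Final answer: -2·i/(7·π)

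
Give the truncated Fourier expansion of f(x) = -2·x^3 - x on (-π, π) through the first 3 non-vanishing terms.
(22 - 4·π^2)·sin(x) + (-2 + 2·π^2)·sin(2·x) + (2/9 - 4·π^2/3)·sin(3·x)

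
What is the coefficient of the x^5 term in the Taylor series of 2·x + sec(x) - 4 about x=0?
Expand to order 5: 2·x + sec(x) - 4 = 5·x^4/24 + x^2/2 + 2·x - 3 + O(x^6).
The coefficient of x^5 is 0.

Final answer: 0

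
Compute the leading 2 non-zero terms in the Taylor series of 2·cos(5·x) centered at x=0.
2 - 25·x^2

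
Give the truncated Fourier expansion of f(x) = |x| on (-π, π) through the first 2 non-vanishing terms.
-4·cos(x)/π + π/2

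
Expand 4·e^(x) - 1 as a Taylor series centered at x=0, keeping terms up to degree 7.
x^7/1260 + x^6/180 + x^5/30 + x^4/6 + 2·x^3/3 + 2·x^2 + 4·x + 3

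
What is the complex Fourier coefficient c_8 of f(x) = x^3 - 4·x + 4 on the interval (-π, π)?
Compute the real Fourier coefficients first: a_8 = 0, b_8 = 131/128 - π^2/4.
Then c_8 = (a_8 − i·b_8)/2 = -131·i/256 + i·π^2/8.

Final answer: -131·i/256 + i·π^2/8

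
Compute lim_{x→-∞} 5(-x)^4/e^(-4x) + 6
The quotient is an ∞/∞ indeterminate form as x → -∞.
Compare growth rates of the dominant terms (exponentials ≫ polynomials ≫ logarithms), or apply L'Hôpital's rule; the quotient → 0.
Adding the constant: 0 + 6 = 6. Limit = 6.

Final answer: 6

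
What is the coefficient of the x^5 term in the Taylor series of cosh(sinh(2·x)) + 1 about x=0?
Expand to order 5: cosh(sinh(2·x)) + 1 = 10·x^4/3 + 2·x^2 + 2 + O(x^6).
The coefficient of x^5 is 0.

Final answer: 0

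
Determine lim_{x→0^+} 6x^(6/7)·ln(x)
This is a 0·∞ indeterminate form at x → 0⁺.
Rewrite the product as 6·ln(x) / x^(-6/7) and apply L'Hôpital, or use the standard hierarchy x^(-6/7) ≫ |ln x| as x → 0⁺.
The indeterminate product → 0, so the limit = 0.

Final answer: 0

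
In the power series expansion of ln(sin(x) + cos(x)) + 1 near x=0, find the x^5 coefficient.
Expand to order 5: ln(sin(x) + cos(x)) + 1 = 2·x^5/3 - 2·x^4/3 + 2·x^3/3 - x^2 + x + 1 + O(x^6).
The coefficient of x^5 is 2/3.

Final answer: 2/3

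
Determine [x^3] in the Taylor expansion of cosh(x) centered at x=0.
Expand to order 3: cosh(x) = x^2/2 + 1 + O(x^4).
The coefficient of x^3 is 0.

Final answer: 0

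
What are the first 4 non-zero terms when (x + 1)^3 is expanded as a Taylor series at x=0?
x^3 + 3·x^2 + 3·x + 1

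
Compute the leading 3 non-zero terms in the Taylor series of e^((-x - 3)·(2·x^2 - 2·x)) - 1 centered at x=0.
10·x^3 + 14·x^2 + 6·x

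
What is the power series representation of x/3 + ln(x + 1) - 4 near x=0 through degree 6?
-x^6/6 + x^5/5 - x^4/4 + x^3/3 - x^2/2 + 4·x/3 - 4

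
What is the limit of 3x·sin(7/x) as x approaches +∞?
As x → +∞: let u = 7/x → 0⁺; then 3·x·sin(7/x) = 3·7·sin(u)/u → 3·7·1 = 21.
Limit = 21.

Final answer: 21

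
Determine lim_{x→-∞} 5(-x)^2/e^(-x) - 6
The quotient is an ∞/∞ indeterminate form as x → -∞.
Compare growth rates of the dominant terms (exponentials ≫ polynomials ≫ logarithms), or apply L'Hôpital's rule; the quotient → 0.
Adding the constant: 0 - 6 = -6. Limit = -6.

Final answer: -6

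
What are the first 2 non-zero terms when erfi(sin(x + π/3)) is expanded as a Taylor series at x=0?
x·e^(3/4)/√(π) + erfi(√(3)/2)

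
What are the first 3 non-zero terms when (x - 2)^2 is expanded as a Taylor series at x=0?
x^2 - 4·x + 4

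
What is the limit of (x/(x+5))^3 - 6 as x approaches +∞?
As x → +∞: x/(x+5) = 1/(1 + 5/x) → 1, and the 3rd power of a limit-1 base also → 1; with the additive constant, 1 - 6 = -5.
Limit = -5.

Final answer: -5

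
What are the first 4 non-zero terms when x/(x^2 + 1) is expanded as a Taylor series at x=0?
-x^7 + x^5 - x^3 + x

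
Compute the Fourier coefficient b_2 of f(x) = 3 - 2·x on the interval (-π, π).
b_2 = (1/π) ∫_{-π}^{π} f(x)·sin(2x) dx.
Evaluate the integral (use parity and integration by parts as needed): b_2 = 2.

Final answer: 2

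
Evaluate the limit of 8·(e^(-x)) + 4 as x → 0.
Direct substitution at x = 0 gives 12.

Final answer: 12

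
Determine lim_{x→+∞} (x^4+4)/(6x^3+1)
This is an ∞/∞ indeterminate form as x → +∞.
Divide numerator and denominator by x^4 and let the lower-order terms vanish; the numerator's degree 4 exceeds the denominator's degree 3, so the quotient diverges.
Limit = ∞.

Final answer: ∞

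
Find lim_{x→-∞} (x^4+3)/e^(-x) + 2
The quotient is an ∞/∞ indeterminate form as x → -∞.
Compare growth rates of the dominant terms (exponentials ≫ polynomials ≫ logarithms), or apply L'Hôpital's rule; the quotient → 0.
Adding the constant: 0 + 2 = 2. Limit = 2.

Final answer: 2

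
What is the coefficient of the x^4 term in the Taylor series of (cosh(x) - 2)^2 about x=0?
Expand to order 4: (cosh(x) - 2)^2 = x^4/6 - x^2 + 1 + O(x^5).
The coefficient of x^4 is 1/6.

Final answer: 1/6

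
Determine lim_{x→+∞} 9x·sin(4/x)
As x → +∞: let u = 4/x → 0⁺; then 9·x·sin(4/x) = 9·4·sin(u)/u → 9·4·1 = 36.
Limit = 36.

Final answer: 36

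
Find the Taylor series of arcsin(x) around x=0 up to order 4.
x^3/6 + x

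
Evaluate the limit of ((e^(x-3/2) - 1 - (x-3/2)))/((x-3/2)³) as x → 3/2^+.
Both numerator and denominator → 0 as x → 3/2^+; this is a 0/0 indeterminate form.
Expand each to leading order near x = 3/2: numerator ~ (x - 3/2)^2/2, denominator ~ (x - 3/2)^3.
The limit of the ratio is ∞.

Final answer: ∞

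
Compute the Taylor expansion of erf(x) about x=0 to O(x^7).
x^5/(5·√(π)) - 2·x^3/(3·√(π)) + 2·x/√(π)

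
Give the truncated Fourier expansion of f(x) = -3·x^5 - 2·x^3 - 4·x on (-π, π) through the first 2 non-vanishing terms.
(-704 - 6·π^4 + 116·π^2)·sin(x) + (-13·π^2 + 47/2 + 3·π^4)·sin(2·x)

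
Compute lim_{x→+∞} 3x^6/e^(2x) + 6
The quotient is an ∞/∞ indeterminate form as x → +∞.
The exponential denominator e^(2x) dominates the polynomial numerator (e^x ≫ x^6 as x → ∞), so the quotient → 0.
Adding the constant: 0 + 6 = 6. Limit = 6.

Final answer: 6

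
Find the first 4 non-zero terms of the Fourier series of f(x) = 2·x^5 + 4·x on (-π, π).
(-80·π^2 + 4·π^4 + 488)·sin(x) + (-2·π^4 - 19 + 10·π^2)·sin(2·x) + (-80·π^2/27 + 376/81 + 4·π^4/3)·sin(3·x) + (-π^4 - 79/32 + 5·π^2/4)·sin(4·x)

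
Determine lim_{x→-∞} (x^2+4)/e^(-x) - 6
The quotient is an ∞/∞ indeterminate form as x → -∞.
Compare growth rates of the dominant terms (exponentials ≫ polynomials ≫ logarithms), or apply L'Hôpital's rule; the quotient → 0.
Adding the constant: 0 - 6 = -6. Limit = -6.

Final answer: -6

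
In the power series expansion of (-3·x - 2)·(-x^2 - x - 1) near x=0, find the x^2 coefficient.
Expand to order 2: (-3·x - 2)·(-x^2 - x - 1) = 5·x^2 + 5·x + 2 + O(x^3).
The coefficient of x^2 is 5.

Final answer: 5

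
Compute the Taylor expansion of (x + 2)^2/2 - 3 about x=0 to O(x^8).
x^2/2 + 2·x - 1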